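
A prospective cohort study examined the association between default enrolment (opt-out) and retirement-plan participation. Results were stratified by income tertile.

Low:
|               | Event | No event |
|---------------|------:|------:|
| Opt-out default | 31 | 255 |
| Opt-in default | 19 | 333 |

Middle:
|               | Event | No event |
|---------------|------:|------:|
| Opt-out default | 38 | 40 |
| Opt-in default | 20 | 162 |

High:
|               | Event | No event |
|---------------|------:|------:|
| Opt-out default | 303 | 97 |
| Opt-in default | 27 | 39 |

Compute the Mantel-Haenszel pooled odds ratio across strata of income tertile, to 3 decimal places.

OR_MH = Σ(aᵢdᵢ/nᵢ) / Σ(bᵢcᵢ/nᵢ), where nᵢ is the stratum total.
Stratum 1 (Low): n = 638; a·d/n = 31·333/638 = 16.1803; b·c/n = 255·19/638 = 7.5940
Stratum 2 (Middle): n = 260; a·d/n = 38·162/260 = 23.6769; b·c/n = 40·20/260 = 3.0769
Stratum 3 (High): n = 466; a·d/n = 303·39/466 = 25.3584; b·c/n = 97·27/466 = 5.6202
OR_MH = (16.1803 + 23.6769 + 25.3584) / (7.5940 + 3.0769 + 5.6202) = 65.2155 / 16.2911 = 4.00313

4.003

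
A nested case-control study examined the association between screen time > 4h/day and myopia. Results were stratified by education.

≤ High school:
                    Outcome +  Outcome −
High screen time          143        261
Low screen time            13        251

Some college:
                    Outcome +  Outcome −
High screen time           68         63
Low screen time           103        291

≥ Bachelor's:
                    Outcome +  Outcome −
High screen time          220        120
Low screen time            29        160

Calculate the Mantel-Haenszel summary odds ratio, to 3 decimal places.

OR_MH = Σ(aᵢdᵢ/nᵢ) / Σ(bᵢcᵢ/nᵢ), where nᵢ is the stratum total.
Stratum 1 (≤ High school): n = 668; a·d/n = 143·251/668 = 53.7320; b·c/n = 261·13/668 = 5.0793
Stratum 2 (Some college): n = 525; a·d/n = 68·291/525 = 37.6914; b·c/n = 63·103/525 = 12.3600
Stratum 3 (≥ Bachelor's): n = 529; a·d/n = 220·160/529 = 66.5406; b·c/n = 120·29/529 = 6.5784
OR_MH = (53.7320 + 37.6914 + 66.5406) / (5.0793 + 12.3600 + 6.5784) = 157.9641 / 24.0178 = 6.57696

6.577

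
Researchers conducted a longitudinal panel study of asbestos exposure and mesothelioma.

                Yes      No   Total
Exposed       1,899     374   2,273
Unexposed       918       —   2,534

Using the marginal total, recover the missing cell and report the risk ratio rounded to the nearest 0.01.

The missing cell is in the unexposed row: 2534 − 918 = 1616.
So a = 1899, b = 374, c = 918, d = 1616.
RR = [a/(a+b)] / [c/(c+d)] = (1899/2273) / (918/2534) = 0.83546/0.36227 = 2.30616

2.31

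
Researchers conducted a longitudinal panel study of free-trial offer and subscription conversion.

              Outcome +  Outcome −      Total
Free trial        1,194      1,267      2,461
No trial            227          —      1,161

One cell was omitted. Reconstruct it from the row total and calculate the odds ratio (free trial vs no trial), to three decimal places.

3.877

The missing cell is in the unexposed row: 1161 − 227 = 934.
So a = 1194, b = 1267, c = 227, d = 934.
OR = (a·d)/(b·c) = (1194 × 934) / (1267 × 227) = 1115196 / 287609 = 3.87747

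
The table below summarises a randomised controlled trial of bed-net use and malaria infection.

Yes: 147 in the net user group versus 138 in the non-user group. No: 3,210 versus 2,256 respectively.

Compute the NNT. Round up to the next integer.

73

Risk in treated group = 147/3357 = 0.04379; risk in control = 138/2394 = 0.05764.
Absolute risk reduction = 0.05764 − 0.04379 = 0.01386
NNT = 1 / ARR = 1 / 0.01386 = 72.176 → round up → 73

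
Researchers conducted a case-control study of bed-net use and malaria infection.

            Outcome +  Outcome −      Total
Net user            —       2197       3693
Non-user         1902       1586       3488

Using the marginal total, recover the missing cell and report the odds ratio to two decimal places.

The missing cell is in the exposed row: 3693 − 2197 = 1496.
So a = 1496, b = 2197, c = 1902, d = 1586.
OR = (a·d)/(b·c) = (1496 × 1586) / (2197 × 1902) = 2372656 / 4178694 = 0.56780

0.57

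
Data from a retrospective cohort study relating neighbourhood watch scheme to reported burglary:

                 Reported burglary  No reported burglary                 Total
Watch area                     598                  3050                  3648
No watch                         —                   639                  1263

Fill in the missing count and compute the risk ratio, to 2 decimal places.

0.33

The missing cell is in the unexposed row: 1263 − 639 = 624.
So a = 598, b = 3050, c = 624, d = 639.
RR = [a/(a+b)] / [c/(c+d)] = (598/3648) / (624/1263) = 0.16393/0.49406 = 0.33179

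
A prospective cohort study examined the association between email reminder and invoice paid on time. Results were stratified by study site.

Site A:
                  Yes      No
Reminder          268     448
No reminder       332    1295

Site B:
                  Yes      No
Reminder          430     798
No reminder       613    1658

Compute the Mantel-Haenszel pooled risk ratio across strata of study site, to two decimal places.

RR_MH = Σ(aᵢ·n₀ᵢ/nᵢ) / Σ(cᵢ·n₁ᵢ/nᵢ), with n₁ᵢ = aᵢ+bᵢ (exposed), n₀ᵢ = cᵢ+dᵢ (unexposed), nᵢ = n₁ᵢ+n₀ᵢ.
Stratum 1 (Site A): n₁ = 716, n₀ = 1627, n = 2343; a·n₀/n = 268·1627/2343 = 186.1016; c·n₁/n = 332·716/2343 = 101.4563
Stratum 2 (Site B): n₁ = 1228, n₀ = 2271, n = 3499; a·n₀/n = 430·2271/3499 = 279.0883; c·n₁/n = 613·1228/3499 = 215.1369
RR_MH = (186.1016 + 279.0883) / (101.4563 + 215.1369) = 465.1899 / 316.5931 = 1.46936

1.47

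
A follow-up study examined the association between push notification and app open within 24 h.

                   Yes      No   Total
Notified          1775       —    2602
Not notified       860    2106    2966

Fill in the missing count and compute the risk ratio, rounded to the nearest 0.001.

The missing cell is in the exposed row: 2602 − 1775 = 827.
So a = 1775, b = 827, c = 860, d = 2106.
RR = [a/(a+b)] / [c/(c+d)] = (1775/2602) / (860/2966) = 0.68217/0.28995 = 2.35268

2.353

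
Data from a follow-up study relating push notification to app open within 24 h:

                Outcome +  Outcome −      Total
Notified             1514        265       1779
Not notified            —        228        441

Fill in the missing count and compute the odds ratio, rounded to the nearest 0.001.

The missing cell is in the unexposed row: 441 − 228 = 213.
So a = 1514, b = 265, c = 213, d = 228.
OR = (a·d)/(b·c) = (1514 × 228) / (265 × 213) = 345192 / 56445 = 6.11555

6.116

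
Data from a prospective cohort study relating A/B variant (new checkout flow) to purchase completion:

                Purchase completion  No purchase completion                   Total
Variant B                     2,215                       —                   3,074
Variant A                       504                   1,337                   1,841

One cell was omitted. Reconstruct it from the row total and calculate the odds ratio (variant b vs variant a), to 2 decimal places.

The missing cell is in the exposed row: 3074 − 2215 = 859.
So a = 2215, b = 859, c = 504, d = 1337.
OR = (a·d)/(b·c) = (2215 × 1337) / (859 × 504) = 2961455 / 432936 = 6.84040

6.84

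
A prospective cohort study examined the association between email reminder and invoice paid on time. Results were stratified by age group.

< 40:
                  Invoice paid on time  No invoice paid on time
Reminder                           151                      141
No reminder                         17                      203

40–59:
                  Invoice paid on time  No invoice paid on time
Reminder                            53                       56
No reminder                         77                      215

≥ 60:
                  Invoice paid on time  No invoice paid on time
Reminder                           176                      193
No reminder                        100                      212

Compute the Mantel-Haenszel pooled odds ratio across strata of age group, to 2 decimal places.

OR_MH = Σ(aᵢdᵢ/nᵢ) / Σ(bᵢcᵢ/nᵢ), where nᵢ is the stratum total.
Stratum 1 (< 40): n = 512; a·d/n = 151·203/512 = 59.8691; b·c/n = 141·17/512 = 4.6816
Stratum 2 (40–59): n = 401; a·d/n = 53·215/401 = 28.4165; b·c/n = 56·77/401 = 10.7531
Stratum 3 (≥ 60): n = 681; a·d/n = 176·212/681 = 54.7900; b·c/n = 193·100/681 = 28.3407
OR_MH = (59.8691 + 28.4165 + 54.7900) / (4.6816 + 10.7531 + 28.3407) = 143.0756 / 43.7754 = 3.26840

3.27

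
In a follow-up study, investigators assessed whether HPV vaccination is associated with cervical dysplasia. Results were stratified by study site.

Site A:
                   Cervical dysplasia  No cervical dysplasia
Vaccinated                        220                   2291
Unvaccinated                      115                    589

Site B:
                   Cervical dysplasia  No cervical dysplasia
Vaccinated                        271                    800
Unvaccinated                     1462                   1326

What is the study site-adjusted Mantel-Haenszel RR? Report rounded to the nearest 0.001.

RR_MH = Σ(aᵢ·n₀ᵢ/nᵢ) / Σ(cᵢ·n₁ᵢ/nᵢ), with n₁ᵢ = aᵢ+bᵢ (exposed), n₀ᵢ = cᵢ+dᵢ (unexposed), nᵢ = n₁ᵢ+n₀ᵢ.
Stratum 1 (Site A): n₁ = 2511, n₀ = 704, n = 3215; a·n₀/n = 220·704/3215 = 48.1742; c·n₁/n = 115·2511/3215 = 89.8180
Stratum 2 (Site B): n₁ = 1071, n₀ = 2788, n = 3859; a·n₀/n = 271·2788/3859 = 195.7885; c·n₁/n = 1462·1071/3859 = 405.7533
RR_MH = (48.1742 + 195.7885) / (89.8180 + 405.7533) = 243.9627 / 495.5713 = 0.49229

0.492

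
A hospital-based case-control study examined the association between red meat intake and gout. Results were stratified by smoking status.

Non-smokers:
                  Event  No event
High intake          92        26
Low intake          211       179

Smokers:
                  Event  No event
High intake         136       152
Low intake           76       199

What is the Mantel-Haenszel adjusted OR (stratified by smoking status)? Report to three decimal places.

2.570

OR_MH = Σ(aᵢdᵢ/nᵢ) / Σ(bᵢcᵢ/nᵢ), where nᵢ is the stratum total.
Stratum 1 (Non-smokers): n = 508; a·d/n = 92·179/508 = 32.4173; b·c/n = 26·211/508 = 10.7992
Stratum 2 (Smokers): n = 563; a·d/n = 136·199/563 = 48.0710; b·c/n = 152·76/563 = 20.5187
OR_MH = (32.4173 + 48.0710) / (10.7992 + 20.5187) = 80.4884 / 31.3179 = 2.57005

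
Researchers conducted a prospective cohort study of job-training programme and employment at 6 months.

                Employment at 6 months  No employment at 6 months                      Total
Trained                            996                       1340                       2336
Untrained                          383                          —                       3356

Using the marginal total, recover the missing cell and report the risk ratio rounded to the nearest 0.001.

The missing cell is in the unexposed row: 3356 − 383 = 2973.
So a = 996, b = 1340, c = 383, d = 2973.
RR = [a/(a+b)] / [c/(c+d)] = (996/2336) / (383/3356) = 0.42637/0.11412 = 3.73602

3.736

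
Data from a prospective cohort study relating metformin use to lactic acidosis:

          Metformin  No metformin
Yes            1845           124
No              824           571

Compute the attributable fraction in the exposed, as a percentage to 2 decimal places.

74.19

Reading the table with exposure as columns: a = 1845 (Metformin, case), b = 824 (Metformin, non-case), c = 124 (No metformin, case), d = 571.
Risk in exposed = 1845/2669 = 0.69127; risk in unexposed = 124/695 = 0.17842.
RR = 0.69127/0.17842 = 3.87446
AR% = (RR − 1)/RR × 100 = (3.87446 − 1)/3.87446 × 100 = 74.1899%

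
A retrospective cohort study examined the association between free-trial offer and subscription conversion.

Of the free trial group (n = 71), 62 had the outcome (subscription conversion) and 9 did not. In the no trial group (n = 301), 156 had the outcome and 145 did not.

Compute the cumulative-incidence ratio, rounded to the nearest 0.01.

1.68

From the description: a = 62, b = 9, c = 156, d = 145.
Risk in exposed = 62/71 = 0.87324; risk in unexposed = 156/301 = 0.51827.
RR = 0.87324 / 0.51827 = 1.68490
The risk among the exposed is 1.68 times that among the unexposed.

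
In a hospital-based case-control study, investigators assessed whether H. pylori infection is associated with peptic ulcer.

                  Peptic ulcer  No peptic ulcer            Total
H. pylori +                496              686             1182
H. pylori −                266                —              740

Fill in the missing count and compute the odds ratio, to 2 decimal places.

1.29

The missing cell is in the unexposed row: 740 − 266 = 474.
So a = 496, b = 686, c = 266, d = 474.
OR = (a·d)/(b·c) = (496 × 474) / (686 × 266) = 235104 / 182476 = 1.28841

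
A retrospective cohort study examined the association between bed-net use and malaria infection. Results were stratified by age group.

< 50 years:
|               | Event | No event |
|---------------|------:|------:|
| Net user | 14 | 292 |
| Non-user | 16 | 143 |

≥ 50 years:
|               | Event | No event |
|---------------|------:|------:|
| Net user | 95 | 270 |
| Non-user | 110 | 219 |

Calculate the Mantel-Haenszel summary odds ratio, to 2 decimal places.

OR_MH = Σ(aᵢdᵢ/nᵢ) / Σ(bᵢcᵢ/nᵢ), where nᵢ is the stratum total.
Stratum 1 (< 50 years): n = 465; a·d/n = 14·143/465 = 4.3054; b·c/n = 292·16/465 = 10.0473
Stratum 2 (≥ 50 years): n = 694; a·d/n = 95·219/694 = 29.9784; b·c/n = 270·110/694 = 42.7954
OR_MH = (4.3054 + 29.9784) / (10.0473 + 42.7954) = 34.2838 / 52.8427 = 0.64879

0.65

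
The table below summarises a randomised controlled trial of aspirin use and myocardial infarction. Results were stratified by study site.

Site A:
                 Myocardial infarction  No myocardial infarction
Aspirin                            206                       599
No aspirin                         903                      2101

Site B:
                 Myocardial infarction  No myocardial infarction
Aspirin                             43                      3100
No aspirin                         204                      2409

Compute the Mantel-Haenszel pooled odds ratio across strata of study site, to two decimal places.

0.52

OR_MH = Σ(aᵢdᵢ/nᵢ) / Σ(bᵢcᵢ/nᵢ), where nᵢ is the stratum total.
Stratum 1 (Site A): n = 3809; a·d/n = 206·2101/3809 = 113.6272; b·c/n = 599·903/3809 = 142.0050
Stratum 2 (Site B): n = 5756; a·d/n = 43·2409/5756 = 17.9964; b·c/n = 3100·204/5756 = 109.8680
OR_MH = (113.6272 + 17.9964) / (142.0050 + 109.8680) = 131.6236 / 251.8730 = 0.52258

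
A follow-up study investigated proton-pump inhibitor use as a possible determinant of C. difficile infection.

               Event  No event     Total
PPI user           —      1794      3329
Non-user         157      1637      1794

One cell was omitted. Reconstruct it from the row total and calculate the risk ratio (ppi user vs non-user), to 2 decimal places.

5.27

The missing cell is in the exposed row: 3329 − 1794 = 1535.
So a = 1535, b = 1794, c = 157, d = 1637.
RR = [a/(a+b)] / [c/(c+d)] = (1535/3329) / (157/1794) = 0.46110/0.08751 = 5.26887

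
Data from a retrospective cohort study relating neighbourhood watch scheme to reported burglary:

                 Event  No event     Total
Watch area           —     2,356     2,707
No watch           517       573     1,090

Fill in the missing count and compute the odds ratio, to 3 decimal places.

The missing cell is in the exposed row: 2707 − 2356 = 351.
So a = 351, b = 2356, c = 517, d = 573.
OR = (a·d)/(b·c) = (351 × 573) / (2356 × 517) = 201123 / 1218052 = 0.16512

0.165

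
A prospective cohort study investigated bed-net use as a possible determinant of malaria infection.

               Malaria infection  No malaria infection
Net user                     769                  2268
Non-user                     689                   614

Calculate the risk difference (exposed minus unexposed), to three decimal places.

Cells: a = 769, b = 2268, c = 689, d = 614.
Risk in exposed = 769/3037 = 0.253210; risk in unexposed = 689/1303 = 0.528780.
Risk difference = 0.253210 − 0.528780 = -0.275569

-0.276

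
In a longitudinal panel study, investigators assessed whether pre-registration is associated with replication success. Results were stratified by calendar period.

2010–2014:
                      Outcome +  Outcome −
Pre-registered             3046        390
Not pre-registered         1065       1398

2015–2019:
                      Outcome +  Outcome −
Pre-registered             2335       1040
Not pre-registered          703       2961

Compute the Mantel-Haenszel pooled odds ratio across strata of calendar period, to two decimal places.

9.78

OR_MH = Σ(aᵢdᵢ/nᵢ) / Σ(bᵢcᵢ/nᵢ), where nᵢ is the stratum total.
Stratum 1 (2010–2014): n = 5899; a·d/n = 3046·1398/5899 = 721.8695; b·c/n = 390·1065/5899 = 70.4102
Stratum 2 (2015–2019): n = 7039; a·d/n = 2335·2961/7039 = 982.2326; b·c/n = 1040·703/7039 = 103.8670
OR_MH = (721.8695 + 982.2326) / (70.4102 + 103.8670) = 1704.1020 / 174.2773 = 9.77811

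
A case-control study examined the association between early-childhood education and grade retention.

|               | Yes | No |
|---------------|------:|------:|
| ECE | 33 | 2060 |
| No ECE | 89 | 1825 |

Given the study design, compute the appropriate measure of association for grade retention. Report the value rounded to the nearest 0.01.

0.33

Cells: a = 33, b = 2060, c = 89, d = 1825.
This is a case-control study: participants were sampled on outcome status, so risks in the source population cannot be estimated directly — relative risk is not valid here. The odds ratio is the appropriate measure.
OR = (a·d)/(b·c) = (33 × 1825) / (2060 × 89) = 60225 / 183340 = 0.32849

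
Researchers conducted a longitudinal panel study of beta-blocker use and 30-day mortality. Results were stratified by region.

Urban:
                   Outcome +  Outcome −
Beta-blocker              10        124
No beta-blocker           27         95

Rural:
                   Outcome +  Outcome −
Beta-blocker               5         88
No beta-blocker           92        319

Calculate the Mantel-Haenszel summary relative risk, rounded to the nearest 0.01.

RR_MH = Σ(aᵢ·n₀ᵢ/nᵢ) / Σ(cᵢ·n₁ᵢ/nᵢ), with n₁ᵢ = aᵢ+bᵢ (exposed), n₀ᵢ = cᵢ+dᵢ (unexposed), nᵢ = n₁ᵢ+n₀ᵢ.
Stratum 1 (Urban): n₁ = 134, n₀ = 122, n = 256; a·n₀/n = 10·122/256 = 4.7656; c·n₁/n = 27·134/256 = 14.1328
Stratum 2 (Rural): n₁ = 93, n₀ = 411, n = 504; a·n₀/n = 5·411/504 = 4.0774; c·n₁/n = 92·93/504 = 16.9762
RR_MH = (4.7656 + 4.0774) / (14.1328 + 16.9762) = 8.8430 / 31.1090 = 0.28426

0.28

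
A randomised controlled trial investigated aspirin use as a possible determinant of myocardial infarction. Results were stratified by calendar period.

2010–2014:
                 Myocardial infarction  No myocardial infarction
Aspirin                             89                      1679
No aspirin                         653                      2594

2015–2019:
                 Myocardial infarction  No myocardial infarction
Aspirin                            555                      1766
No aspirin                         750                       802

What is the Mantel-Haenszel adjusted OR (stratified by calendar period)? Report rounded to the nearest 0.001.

0.287

OR_MH = Σ(aᵢdᵢ/nᵢ) / Σ(bᵢcᵢ/nᵢ), where nᵢ is the stratum total.
Stratum 1 (2010–2014): n = 5015; a·d/n = 89·2594/5015 = 46.0351; b·c/n = 1679·653/5015 = 218.6215
Stratum 2 (2015–2019): n = 3873; a·d/n = 555·802/3873 = 114.9264; b·c/n = 1766·750/3873 = 341.9830
OR_MH = (46.0351 + 114.9264) / (218.6215 + 341.9830) = 160.9615 / 560.6045 = 0.28712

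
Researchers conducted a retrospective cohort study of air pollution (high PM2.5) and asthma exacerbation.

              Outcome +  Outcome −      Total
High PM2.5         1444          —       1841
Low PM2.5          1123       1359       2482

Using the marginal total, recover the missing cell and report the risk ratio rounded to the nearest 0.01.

1.73

The missing cell is in the exposed row: 1841 − 1444 = 397.
So a = 1444, b = 397, c = 1123, d = 1359.
RR = [a/(a+b)] / [c/(c+d)] = (1444/1841) / (1123/2482) = 0.78436/0.45246 = 1.73355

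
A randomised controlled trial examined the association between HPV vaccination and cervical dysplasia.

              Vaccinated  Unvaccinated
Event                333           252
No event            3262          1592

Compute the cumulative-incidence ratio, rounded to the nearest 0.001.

0.678

Reading the table with exposure as columns: a = 333 (Vaccinated, case), b = 3262 (Vaccinated, non-case), c = 252 (Unvaccinated, case), d = 1592.
Risk in exposed = 333/3595 = 0.09263; risk in unexposed = 252/1844 = 0.13666.
RR = 0.09263 / 0.13666 = 0.67781
The risk is 32% lower among the exposed than among the unexposed.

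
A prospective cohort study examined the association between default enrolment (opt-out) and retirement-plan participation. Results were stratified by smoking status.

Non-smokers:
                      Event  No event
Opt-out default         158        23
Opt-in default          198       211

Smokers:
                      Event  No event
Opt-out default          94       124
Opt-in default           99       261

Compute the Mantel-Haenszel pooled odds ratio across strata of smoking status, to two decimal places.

OR_MH = Σ(aᵢdᵢ/nᵢ) / Σ(bᵢcᵢ/nᵢ), where nᵢ is the stratum total.
Stratum 1 (Non-smokers): n = 590; a·d/n = 158·211/590 = 56.5051; b·c/n = 23·198/590 = 7.7186
Stratum 2 (Smokers): n = 578; a·d/n = 94·261/578 = 42.4464; b·c/n = 124·99/578 = 21.2388
OR_MH = (56.5051 + 42.4464) / (7.7186 + 21.2388) = 98.9515 / 28.9574 = 3.41714

3.42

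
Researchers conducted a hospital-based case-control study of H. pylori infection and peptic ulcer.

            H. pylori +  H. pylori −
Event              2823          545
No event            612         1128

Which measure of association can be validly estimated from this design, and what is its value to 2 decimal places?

Reading the table with exposure as columns: a = 2823 (H. pylori +, case), b = 612 (H. pylori +, non-case), c = 545 (H. pylori −, case), d = 1128.
This is a hospital-based case-control study: participants were sampled on outcome status, so risks in the source population cannot be estimated directly — relative risk is not valid here. The odds ratio is the appropriate measure.
OR = (a·d)/(b·c) = (2823 × 1128) / (612 × 545) = 3184344 / 333540 = 9.54711

9.55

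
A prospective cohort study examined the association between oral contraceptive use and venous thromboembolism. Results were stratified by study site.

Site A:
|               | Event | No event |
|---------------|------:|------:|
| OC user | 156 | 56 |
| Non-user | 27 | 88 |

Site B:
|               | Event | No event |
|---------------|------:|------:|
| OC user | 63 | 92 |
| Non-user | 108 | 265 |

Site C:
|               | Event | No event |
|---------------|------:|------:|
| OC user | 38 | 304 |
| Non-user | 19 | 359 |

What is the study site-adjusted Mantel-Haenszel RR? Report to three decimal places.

RR_MH = Σ(aᵢ·n₀ᵢ/nᵢ) / Σ(cᵢ·n₁ᵢ/nᵢ), with n₁ᵢ = aᵢ+bᵢ (exposed), n₀ᵢ = cᵢ+dᵢ (unexposed), nᵢ = n₁ᵢ+n₀ᵢ.
Stratum 1 (Site A): n₁ = 212, n₀ = 115, n = 327; a·n₀/n = 156·115/327 = 54.8624; c·n₁/n = 27·212/327 = 17.5046
Stratum 2 (Site B): n₁ = 155, n₀ = 373, n = 528; a·n₀/n = 63·373/528 = 44.5057; c·n₁/n = 108·155/528 = 31.7045
Stratum 3 (Site C): n₁ = 342, n₀ = 378, n = 720; a·n₀/n = 38·378/720 = 19.9500; c·n₁/n = 19·342/720 = 9.0250
RR_MH = (54.8624 + 44.5057 + 19.9500) / (17.5046 + 31.7045 + 9.0250) = 119.3181 / 58.2341 = 2.04894

2.049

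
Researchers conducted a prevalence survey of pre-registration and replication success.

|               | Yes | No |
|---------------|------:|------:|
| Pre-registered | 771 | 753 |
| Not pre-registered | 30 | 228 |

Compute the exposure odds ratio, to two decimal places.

7.78

Cells: a = 771, b = 753, c = 30, d = 228.
OR = (a·d)/(b·c) = (771 × 228) / (753 × 30) = 175788 / 22590 = 7.78167
The odds of replication success are about 7.78 times as high in the pre-registered group.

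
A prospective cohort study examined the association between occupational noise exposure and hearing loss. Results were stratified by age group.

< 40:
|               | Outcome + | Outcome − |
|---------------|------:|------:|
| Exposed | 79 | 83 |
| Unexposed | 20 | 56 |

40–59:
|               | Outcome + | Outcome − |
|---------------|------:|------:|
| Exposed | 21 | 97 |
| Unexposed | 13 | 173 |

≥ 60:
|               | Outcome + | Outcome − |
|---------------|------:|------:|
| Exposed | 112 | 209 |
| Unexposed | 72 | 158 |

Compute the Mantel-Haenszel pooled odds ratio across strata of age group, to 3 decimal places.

OR_MH = Σ(aᵢdᵢ/nᵢ) / Σ(bᵢcᵢ/nᵢ), where nᵢ is the stratum total.
Stratum 1 (< 40): n = 238; a·d/n = 79·56/238 = 18.5882; b·c/n = 83·20/238 = 6.9748
Stratum 2 (40–59): n = 304; a·d/n = 21·173/304 = 11.9507; b·c/n = 97·13/304 = 4.1480
Stratum 3 (≥ 60): n = 551; a·d/n = 112·158/551 = 32.1162; b·c/n = 209·72/551 = 27.3103
OR_MH = (18.5882 + 11.9507 + 32.1162) / (6.9748 + 4.1480 + 27.3103) = 62.6550 / 38.4332 = 1.63023

1.630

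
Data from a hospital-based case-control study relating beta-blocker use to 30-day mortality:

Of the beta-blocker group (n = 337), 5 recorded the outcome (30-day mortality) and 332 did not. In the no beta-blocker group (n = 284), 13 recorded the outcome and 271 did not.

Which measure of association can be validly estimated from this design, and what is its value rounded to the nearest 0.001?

0.314

From the description: a = 5, b = 332, c = 13, d = 271.
This is a hospital-based case-control study: participants were sampled on outcome status, so risks in the source population cannot be estimated directly — relative risk is not valid here. The odds ratio is the appropriate measure.
OR = (a·d)/(b·c) = (5 × 271) / (332 × 13) = 1355 / 4316 = 0.31395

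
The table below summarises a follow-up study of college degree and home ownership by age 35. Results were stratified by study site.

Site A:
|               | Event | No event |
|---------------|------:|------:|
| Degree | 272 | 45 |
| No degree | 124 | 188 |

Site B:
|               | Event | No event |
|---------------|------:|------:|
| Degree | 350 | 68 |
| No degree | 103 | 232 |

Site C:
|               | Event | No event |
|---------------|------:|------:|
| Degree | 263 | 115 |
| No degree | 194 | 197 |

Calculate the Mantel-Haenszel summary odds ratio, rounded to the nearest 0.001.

5.436

OR_MH = Σ(aᵢdᵢ/nᵢ) / Σ(bᵢcᵢ/nᵢ), where nᵢ is the stratum total.
Stratum 1 (Site A): n = 629; a·d/n = 272·188/629 = 81.2973; b·c/n = 45·124/629 = 8.8712
Stratum 2 (Site B): n = 753; a·d/n = 350·232/753 = 107.8353; b·c/n = 68·103/753 = 9.3015
Stratum 3 (Site C): n = 769; a·d/n = 263·197/769 = 67.3745; b·c/n = 115·194/769 = 29.0117
OR_MH = (81.2973 + 107.8353 + 67.3745) / (8.8712 + 9.3015 + 29.0117) = 256.5071 / 47.1844 = 5.43627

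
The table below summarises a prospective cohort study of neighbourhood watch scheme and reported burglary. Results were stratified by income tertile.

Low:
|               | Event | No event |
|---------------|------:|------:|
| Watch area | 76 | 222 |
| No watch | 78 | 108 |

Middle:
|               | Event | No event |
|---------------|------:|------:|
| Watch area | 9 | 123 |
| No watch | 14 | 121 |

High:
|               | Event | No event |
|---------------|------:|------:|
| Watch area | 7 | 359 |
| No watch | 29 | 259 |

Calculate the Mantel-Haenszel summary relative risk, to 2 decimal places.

0.52

RR_MH = Σ(aᵢ·n₀ᵢ/nᵢ) / Σ(cᵢ·n₁ᵢ/nᵢ), with n₁ᵢ = aᵢ+bᵢ (exposed), n₀ᵢ = cᵢ+dᵢ (unexposed), nᵢ = n₁ᵢ+n₀ᵢ.
Stratum 1 (Low): n₁ = 298, n₀ = 186, n = 484; a·n₀/n = 76·186/484 = 29.2066; c·n₁/n = 78·298/484 = 48.0248
Stratum 2 (Middle): n₁ = 132, n₀ = 135, n = 267; a·n₀/n = 9·135/267 = 4.5506; c·n₁/n = 14·132/267 = 6.9213
Stratum 3 (High): n₁ = 366, n₀ = 288, n = 654; a·n₀/n = 7·288/654 = 3.0826; c·n₁/n = 29·366/654 = 16.2294
RR_MH = (29.2066 + 4.5506 + 3.0826) / (48.0248 + 6.9213 + 16.2294) = 36.8397 / 71.1755 = 0.51759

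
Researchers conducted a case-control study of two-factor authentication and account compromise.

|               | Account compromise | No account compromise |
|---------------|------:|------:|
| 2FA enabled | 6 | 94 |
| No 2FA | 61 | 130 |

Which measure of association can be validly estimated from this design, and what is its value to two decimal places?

Cells: a = 6, b = 94, c = 61, d = 130.
This is a case-control study: participants were sampled on outcome status, so risks in the source population cannot be estimated directly — relative risk is not valid here. The odds ratio is the appropriate measure.
OR = (a·d)/(b·c) = (6 × 130) / (94 × 61) = 780 / 5734 = 0.13603

0.14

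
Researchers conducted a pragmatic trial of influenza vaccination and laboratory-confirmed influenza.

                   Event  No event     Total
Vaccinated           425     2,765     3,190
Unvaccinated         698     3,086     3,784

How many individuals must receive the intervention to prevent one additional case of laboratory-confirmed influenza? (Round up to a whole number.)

Risk in treated group = 425/3190 = 0.13323; risk in control = 698/3784 = 0.18446.
Absolute risk reduction = 0.18446 − 0.13323 = 0.05123
NNT = 1 / ARR = 1 / 0.05123 = 19.519 → round up → 20

20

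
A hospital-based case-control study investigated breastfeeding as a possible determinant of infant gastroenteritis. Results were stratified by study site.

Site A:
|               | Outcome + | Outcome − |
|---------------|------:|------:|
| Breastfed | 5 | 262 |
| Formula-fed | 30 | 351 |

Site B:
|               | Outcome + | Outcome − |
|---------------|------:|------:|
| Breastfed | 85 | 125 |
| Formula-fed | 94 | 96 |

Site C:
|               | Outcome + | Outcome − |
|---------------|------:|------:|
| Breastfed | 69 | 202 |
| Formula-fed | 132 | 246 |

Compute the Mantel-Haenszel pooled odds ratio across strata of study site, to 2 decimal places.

OR_MH = Σ(aᵢdᵢ/nᵢ) / Σ(bᵢcᵢ/nᵢ), where nᵢ is the stratum total.
Stratum 1 (Site A): n = 648; a·d/n = 5·351/648 = 2.7083; b·c/n = 262·30/648 = 12.1296
Stratum 2 (Site B): n = 400; a·d/n = 85·96/400 = 20.4000; b·c/n = 125·94/400 = 29.3750
Stratum 3 (Site C): n = 649; a·d/n = 69·246/649 = 26.1541; b·c/n = 202·132/649 = 41.0847
OR_MH = (2.7083 + 20.4000 + 26.1541) / (12.1296 + 29.3750 + 41.0847) = 49.2624 / 82.5894 = 0.59647

0.60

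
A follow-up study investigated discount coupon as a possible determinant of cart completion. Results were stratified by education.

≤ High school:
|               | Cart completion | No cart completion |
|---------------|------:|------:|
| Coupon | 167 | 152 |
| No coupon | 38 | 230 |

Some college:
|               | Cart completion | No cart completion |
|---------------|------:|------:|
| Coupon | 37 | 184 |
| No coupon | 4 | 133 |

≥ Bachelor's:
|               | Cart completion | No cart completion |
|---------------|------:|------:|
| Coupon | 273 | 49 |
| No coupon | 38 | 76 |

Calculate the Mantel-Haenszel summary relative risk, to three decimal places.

RR_MH = Σ(aᵢ·n₀ᵢ/nᵢ) / Σ(cᵢ·n₁ᵢ/nᵢ), with n₁ᵢ = aᵢ+bᵢ (exposed), n₀ᵢ = cᵢ+dᵢ (unexposed), nᵢ = n₁ᵢ+n₀ᵢ.
Stratum 1 (≤ High school): n₁ = 319, n₀ = 268, n = 587; a·n₀/n = 167·268/587 = 76.2453; c·n₁/n = 38·319/587 = 20.6508
Stratum 2 (Some college): n₁ = 221, n₀ = 137, n = 358; a·n₀/n = 37·137/358 = 14.1592; c·n₁/n = 4·221/358 = 2.4693
Stratum 3 (≥ Bachelor's): n₁ = 322, n₀ = 114, n = 436; a·n₀/n = 273·114/436 = 71.3807; c·n₁/n = 38·322/436 = 28.0642
RR_MH = (76.2453 + 14.1592 + 71.3807) / (20.6508 + 2.4693 + 28.0642) = 161.7853 / 51.1843 = 3.16084

3.161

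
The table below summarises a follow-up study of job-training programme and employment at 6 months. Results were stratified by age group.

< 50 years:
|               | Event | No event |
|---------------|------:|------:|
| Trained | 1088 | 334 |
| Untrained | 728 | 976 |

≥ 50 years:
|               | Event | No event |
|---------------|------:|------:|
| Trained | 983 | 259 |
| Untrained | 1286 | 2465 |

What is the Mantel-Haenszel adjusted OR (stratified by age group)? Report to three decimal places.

5.710

OR_MH = Σ(aᵢdᵢ/nᵢ) / Σ(bᵢcᵢ/nᵢ), where nᵢ is the stratum total.
Stratum 1 (< 50 years): n = 3126; a·d/n = 1088·976/3126 = 339.6955; b·c/n = 334·728/3126 = 77.7837
Stratum 2 (≥ 50 years): n = 4993; a·d/n = 983·2465/4993 = 485.2984; b·c/n = 259·1286/4993 = 66.7082
OR_MH = (339.6955 + 485.2984) / (77.7837 + 66.7082) = 824.9939 / 144.4919 = 5.70962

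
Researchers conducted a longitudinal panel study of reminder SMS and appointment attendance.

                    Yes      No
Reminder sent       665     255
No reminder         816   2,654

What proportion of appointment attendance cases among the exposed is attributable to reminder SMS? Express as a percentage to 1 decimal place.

67.5

Cells: a = 665, b = 255, c = 816, d = 2654.
Risk in exposed = 665/920 = 0.72283; risk in unexposed = 816/3470 = 0.23516.
RR = 0.72283/0.23516 = 3.07378
AR% = (RR − 1)/RR × 100 = (3.07378 − 1)/3.07378 × 100 = 67.4668%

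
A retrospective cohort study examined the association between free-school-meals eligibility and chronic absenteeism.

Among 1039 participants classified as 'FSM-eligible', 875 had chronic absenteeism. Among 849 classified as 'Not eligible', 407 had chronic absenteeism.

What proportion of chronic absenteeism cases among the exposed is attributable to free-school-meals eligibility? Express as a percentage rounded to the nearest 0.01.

From the description: a = 875, b = 164, c = 407, d = 442.
Risk in exposed = 875/1039 = 0.84216; risk in unexposed = 407/849 = 0.47939.
RR = 0.84216/0.47939 = 1.75673
AR% = (RR − 1)/RR × 100 = (1.75673 − 1)/1.75673 × 100 = 43.0762%

43.08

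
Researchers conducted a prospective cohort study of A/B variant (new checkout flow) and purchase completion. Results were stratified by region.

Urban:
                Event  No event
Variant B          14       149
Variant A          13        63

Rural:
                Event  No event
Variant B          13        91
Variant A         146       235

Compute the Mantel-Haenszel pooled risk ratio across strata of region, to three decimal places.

0.365

RR_MH = Σ(aᵢ·n₀ᵢ/nᵢ) / Σ(cᵢ·n₁ᵢ/nᵢ), with n₁ᵢ = aᵢ+bᵢ (exposed), n₀ᵢ = cᵢ+dᵢ (unexposed), nᵢ = n₁ᵢ+n₀ᵢ.
Stratum 1 (Urban): n₁ = 163, n₀ = 76, n = 239; a·n₀/n = 14·76/239 = 4.4519; c·n₁/n = 13·163/239 = 8.8661
Stratum 2 (Rural): n₁ = 104, n₀ = 381, n = 485; a·n₀/n = 13·381/485 = 10.2124; c·n₁/n = 146·104/485 = 31.3072
RR_MH = (4.4519 + 10.2124) / (8.8661 + 31.3072) = 14.6643 / 40.1733 = 0.36502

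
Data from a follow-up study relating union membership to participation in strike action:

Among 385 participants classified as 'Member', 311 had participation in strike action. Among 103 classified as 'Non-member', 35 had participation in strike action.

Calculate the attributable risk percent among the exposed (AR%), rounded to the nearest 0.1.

57.9

From the description: a = 311, b = 74, c = 35, d = 68.
Risk in exposed = 311/385 = 0.80779; risk in unexposed = 35/103 = 0.33981.
RR = 0.80779/0.33981 = 2.37722
AR% = (RR − 1)/RR × 100 = (2.37722 − 1)/2.37722 × 100 = 57.9340%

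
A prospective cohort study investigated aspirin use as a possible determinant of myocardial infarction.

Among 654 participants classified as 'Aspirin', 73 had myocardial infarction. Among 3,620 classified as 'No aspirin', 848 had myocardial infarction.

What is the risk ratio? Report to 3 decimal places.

From the description: a = 73, b = 581, c = 848, d = 2772.
Risk in exposed = 73/654 = 0.11162; risk in unexposed = 848/3620 = 0.23425.
RR = 0.11162 / 0.23425 = 0.47649
The risk is 52% lower among the exposed than among the unexposed.

0.476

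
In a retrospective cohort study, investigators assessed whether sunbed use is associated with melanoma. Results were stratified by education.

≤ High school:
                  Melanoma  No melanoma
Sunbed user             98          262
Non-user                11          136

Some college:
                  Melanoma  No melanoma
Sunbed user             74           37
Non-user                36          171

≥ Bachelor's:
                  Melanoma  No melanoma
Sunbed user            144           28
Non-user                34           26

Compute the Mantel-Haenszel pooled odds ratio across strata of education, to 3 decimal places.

5.883

OR_MH = Σ(aᵢdᵢ/nᵢ) / Σ(bᵢcᵢ/nᵢ), where nᵢ is the stratum total.
Stratum 1 (≤ High school): n = 507; a·d/n = 98·136/507 = 26.2880; b·c/n = 262·11/507 = 5.6844
Stratum 2 (Some college): n = 318; a·d/n = 74·171/318 = 39.7925; b·c/n = 37·36/318 = 4.1887
Stratum 3 (≥ Bachelor's): n = 232; a·d/n = 144·26/232 = 16.1379; b·c/n = 28·34/232 = 4.1034
OR_MH = (26.2880 + 39.7925 + 16.1379) / (5.6844 + 4.1887 + 4.1034) = 82.2184 / 13.9765 = 5.88259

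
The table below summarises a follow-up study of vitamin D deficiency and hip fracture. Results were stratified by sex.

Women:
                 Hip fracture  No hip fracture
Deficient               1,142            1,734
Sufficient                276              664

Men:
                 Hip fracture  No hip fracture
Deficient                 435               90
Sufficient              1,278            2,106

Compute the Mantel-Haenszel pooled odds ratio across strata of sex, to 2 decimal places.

OR_MH = Σ(aᵢdᵢ/nᵢ) / Σ(bᵢcᵢ/nᵢ), where nᵢ is the stratum total.
Stratum 1 (Women): n = 3816; a·d/n = 1142·664/3816 = 198.7128; b·c/n = 1734·276/3816 = 125.4151
Stratum 2 (Men): n = 3909; a·d/n = 435·2106/3909 = 234.3592; b·c/n = 90·1278/3909 = 29.4244
OR_MH = (198.7128 + 234.3592) / (125.4151 + 29.4244) = 433.0720 / 154.8395 = 2.79691

2.80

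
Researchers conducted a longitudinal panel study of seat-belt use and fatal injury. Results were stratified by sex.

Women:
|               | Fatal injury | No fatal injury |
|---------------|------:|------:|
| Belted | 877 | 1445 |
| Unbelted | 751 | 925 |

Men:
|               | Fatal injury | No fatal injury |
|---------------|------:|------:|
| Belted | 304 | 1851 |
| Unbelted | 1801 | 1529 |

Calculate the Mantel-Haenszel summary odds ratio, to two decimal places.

OR_MH = Σ(aᵢdᵢ/nᵢ) / Σ(bᵢcᵢ/nᵢ), where nᵢ is the stratum total.
Stratum 1 (Women): n = 3998; a·d/n = 877·925/3998 = 202.9077; b·c/n = 1445·751/3998 = 271.4345
Stratum 2 (Men): n = 5485; a·d/n = 304·1529/5485 = 84.7431; b·c/n = 1851·1801/5485 = 607.7759
OR_MH = (202.9077 + 84.7431) / (271.4345 + 607.7759) = 287.6508 / 879.2104 = 0.32717

0.33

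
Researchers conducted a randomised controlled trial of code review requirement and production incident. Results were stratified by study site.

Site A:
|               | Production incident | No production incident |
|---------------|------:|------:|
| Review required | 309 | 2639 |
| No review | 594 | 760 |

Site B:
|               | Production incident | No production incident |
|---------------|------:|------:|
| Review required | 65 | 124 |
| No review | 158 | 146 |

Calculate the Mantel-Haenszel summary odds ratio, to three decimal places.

0.183

OR_MH = Σ(aᵢdᵢ/nᵢ) / Σ(bᵢcᵢ/nᵢ), where nᵢ is the stratum total.
Stratum 1 (Site A): n = 4302; a·d/n = 309·760/4302 = 54.5886; b·c/n = 2639·594/4302 = 364.3808
Stratum 2 (Site B): n = 493; a·d/n = 65·146/493 = 19.2495; b·c/n = 124·158/493 = 39.7404
OR_MH = (54.5886 + 19.2495) / (364.3808 + 39.7404) = 73.8381 / 404.1211 = 0.18271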